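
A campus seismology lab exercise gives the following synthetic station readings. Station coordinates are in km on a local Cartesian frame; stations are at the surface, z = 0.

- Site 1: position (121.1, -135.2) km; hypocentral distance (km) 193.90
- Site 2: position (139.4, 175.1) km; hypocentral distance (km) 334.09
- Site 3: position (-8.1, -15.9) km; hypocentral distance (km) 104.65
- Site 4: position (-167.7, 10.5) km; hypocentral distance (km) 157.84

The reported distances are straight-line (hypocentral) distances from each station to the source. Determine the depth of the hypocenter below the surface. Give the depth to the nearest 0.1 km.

56.6 km

Each station gives a sphere (x−x_i)² + (y−y_i)² + z² = d_i² (stations at z=0).
Subtracting the Site 1 sphere from Site 2 and Site 3: z² cancels, leaving linear equations in x and y:
36.6 x + 620.6 y = -56870.80
-258.4 x + 238.6 y = -5980.24
Solving: x ≈ -58.299, y ≈ -88.200 km (keep extra digits for the depth step; rounded: -58.3, -88.2).
Then from the Site 1 sphere: z² = 193.90² − (x − 121.1)² − (y + 135.2)² with x = -58.299, y = -88.200, so z ≈ 56.606 ≈ 56.6 km.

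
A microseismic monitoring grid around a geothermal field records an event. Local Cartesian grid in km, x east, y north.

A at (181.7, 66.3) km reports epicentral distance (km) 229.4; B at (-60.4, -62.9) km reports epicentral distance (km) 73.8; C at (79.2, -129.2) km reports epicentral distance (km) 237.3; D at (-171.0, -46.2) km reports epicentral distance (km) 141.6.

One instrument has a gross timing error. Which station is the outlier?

C

Solve using three stations at a time. Using A, B, D (subtract circle equations pairwise → linear system) gives (x, y) ≈ (-40.2, 8.1).
Distances from that point to each station vs reported:
  A: calculated 229.4 vs reported 229.4 → residual 0.0 km
  B: calculated 73.8 vs reported 73.8 → residual 0.0 km
  C: calculated 182.0 vs reported 237.3 → residual 55.3 km
  D: calculated 141.6 vs reported 141.6 → residual 0.0 km
A, B, D are mutually consistent (residuals ≈ 0); C is off by 55.3 km.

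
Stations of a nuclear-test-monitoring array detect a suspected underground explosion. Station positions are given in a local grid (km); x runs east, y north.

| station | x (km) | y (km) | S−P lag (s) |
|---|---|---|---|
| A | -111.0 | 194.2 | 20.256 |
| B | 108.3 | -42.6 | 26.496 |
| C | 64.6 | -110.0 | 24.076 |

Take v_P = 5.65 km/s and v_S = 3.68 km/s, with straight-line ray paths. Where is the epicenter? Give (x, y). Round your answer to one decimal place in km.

-169.6 km east, -11.4 km north

Distance from S−P lag: d = Δt · v_P v_S / (v_P − v_S) = Δt · (5.65·3.68)/(5.65−3.68) ≈ 10.5543·Δt.
So d_A = 213.79, d_B = 279.65, d_C = 254.11 km.
Circle about each station: (x + 111.0)² + (y − 194.2)² = 213.79²; (x − 108.3)² + (y + 42.6)² = 279.65²; (x − 64.6)² + (y + 110.0)² = 254.11².
Subtracting the A equation from the B and C equations removes the quadratic terms:
438.6 x − 473.6 y = -68988.95
351.2 x − 608.4 y = -52627.21
Solving the 2×2 system: x ≈ -169.6, y ≈ -11.4 km.
Check against A (with the unrounded x, y): √((x + 111.0)²+(y − 194.2)²) = 213.80 ≈ 213.79 km. ✓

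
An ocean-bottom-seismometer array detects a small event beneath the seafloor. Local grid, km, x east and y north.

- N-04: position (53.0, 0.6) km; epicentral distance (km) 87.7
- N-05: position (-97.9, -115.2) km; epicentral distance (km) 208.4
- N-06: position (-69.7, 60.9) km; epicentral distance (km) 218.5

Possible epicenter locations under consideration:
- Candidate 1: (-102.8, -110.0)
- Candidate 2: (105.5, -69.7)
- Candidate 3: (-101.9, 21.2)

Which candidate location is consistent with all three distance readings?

Candidate 2

For each candidate, compare |candidate − station| to the reported distance:
Candidate 1: residuals N-04 103.4, N-05 201.3, N-06 44.4 → max 201.3 km
Candidate 2: residuals N-04 0.0, N-05 0.0, N-06 0.0 → max 0.0 km
Candidate 3: residuals N-04 68.6, N-05 71.9, N-06 167.4 → max 167.4 km
Only Candidate 2 has all residuals ≈ 0.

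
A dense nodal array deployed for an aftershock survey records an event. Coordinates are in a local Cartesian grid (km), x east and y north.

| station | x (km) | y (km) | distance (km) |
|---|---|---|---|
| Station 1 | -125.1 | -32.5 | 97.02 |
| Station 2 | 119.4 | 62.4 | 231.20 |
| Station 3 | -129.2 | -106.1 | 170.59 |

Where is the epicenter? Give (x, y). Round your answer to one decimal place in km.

x ≈ -111.8 km, y ≈ 63.6 km

Circle about each station: (x + 125.1)² + (y + 32.5)² = 97.02²; (x − 119.4)² + (y − 62.4)² = 231.20²; (x + 129.2)² + (y + 106.1)² = 170.59².
Subtracting pairs of circle equations eliminates x²+y² and gives linear equations (the radical axes):
489.0 x + 189.8 y = -42596.70
-8.2 x − 147.2 y = -8444.48
Solving the 2×2 system: x ≈ -111.8, y ≈ 63.6 km.
Check against Station 1 (with the unrounded x, y): √((x + 125.1)²+(y + 32.5)²) = 97.01 ≈ 97.02 km. ✓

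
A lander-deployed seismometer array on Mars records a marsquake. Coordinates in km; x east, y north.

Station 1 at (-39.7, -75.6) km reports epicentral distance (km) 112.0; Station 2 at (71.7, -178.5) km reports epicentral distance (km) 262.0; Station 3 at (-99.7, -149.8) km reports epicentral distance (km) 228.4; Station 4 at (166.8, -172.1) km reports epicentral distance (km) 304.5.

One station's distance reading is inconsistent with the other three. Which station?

Station 1

Solve using three stations at a time. Using Station 2, Station 3, Station 4 (subtract circle equations pairwise → linear system) gives (x, y) ≈ (-23.6, 65.8).
Distances from that point to each station vs reported:
  Station 1: calculated 142.3 vs reported 112.0 → residual 30.3 km
  Station 2: calculated 262.2 vs reported 262.0 → residual 0.2 km
  Station 3: calculated 228.7 vs reported 228.4 → residual 0.3 km
  Station 4: calculated 304.7 vs reported 304.5 → residual 0.2 km
Station 2, Station 3, Station 4 are mutually consistent (residuals ≈ 0); Station 1 is off by 30.3 km.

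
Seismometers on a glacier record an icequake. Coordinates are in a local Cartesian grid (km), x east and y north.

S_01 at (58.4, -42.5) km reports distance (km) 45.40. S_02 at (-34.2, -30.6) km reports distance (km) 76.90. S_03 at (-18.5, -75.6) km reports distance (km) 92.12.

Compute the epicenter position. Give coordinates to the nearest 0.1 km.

Circle about each station: (x − 58.4)² + (y + 42.5)² = 45.40²; (x + 34.2)² + (y + 30.6)² = 76.90²; (x + 18.5)² + (y + 75.6)² = 92.12².
Subtracting pairs of circle equations eliminates x²+y² and gives linear equations (the radical axes):
-185.2 x + 23.8 y = -6963.26
-153.8 x − 66.2 y = -5584.13
Solving the 2×2 system: x ≈ 37.3, y ≈ -2.3 km.

37.3 km east, -2.3 km north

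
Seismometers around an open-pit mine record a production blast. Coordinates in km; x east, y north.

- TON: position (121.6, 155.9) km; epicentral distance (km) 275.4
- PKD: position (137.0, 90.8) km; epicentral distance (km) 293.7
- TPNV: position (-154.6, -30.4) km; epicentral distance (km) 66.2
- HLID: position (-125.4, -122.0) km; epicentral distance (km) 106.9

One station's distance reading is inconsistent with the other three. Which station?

PKD

Solve using three stations at a time. Using TON, TPNV, HLID (subtract circle equations pairwise → linear system) gives (x, y) ≈ (-89.0, -21.5).
Distances from that point to each station vs reported:
  TON: calculated 275.4 vs reported 275.4 → residual 0.0 km
  PKD: calculated 252.4 vs reported 293.7 → residual 41.3 km
  TPNV: calculated 66.2 vs reported 66.2 → residual 0.0 km
  HLID: calculated 106.9 vs reported 106.9 → residual 0.0 km
TON, TPNV, HLID are mutually consistent (residuals ≈ 0); PKD is off by 41.3 km.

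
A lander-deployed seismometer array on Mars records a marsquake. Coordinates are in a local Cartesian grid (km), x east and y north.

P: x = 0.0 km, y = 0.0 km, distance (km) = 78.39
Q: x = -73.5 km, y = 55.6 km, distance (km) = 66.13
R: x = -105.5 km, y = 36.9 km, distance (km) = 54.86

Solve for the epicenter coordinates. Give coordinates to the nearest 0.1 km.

-77.7 km east, -10.4 km north

Circle about each station: x² + y² = 78.39²; (x + 73.5)² + (y − 55.6)² = 66.13²; (x + 105.5)² + (y − 36.9)² = 54.86².
Subtracting pairs of circle equations eliminates x²+y² and gives linear equations (the radical axes):
-147.0 x + 111.2 y = 10265.43
-211.0 x + 73.8 y = 15627.23
Solving the 2×2 system: x ≈ -77.7, y ≈ -10.4 km.
Check against P (with the unrounded x, y): √(x²+y²) = 78.39 ≈ 78.39 km. ✓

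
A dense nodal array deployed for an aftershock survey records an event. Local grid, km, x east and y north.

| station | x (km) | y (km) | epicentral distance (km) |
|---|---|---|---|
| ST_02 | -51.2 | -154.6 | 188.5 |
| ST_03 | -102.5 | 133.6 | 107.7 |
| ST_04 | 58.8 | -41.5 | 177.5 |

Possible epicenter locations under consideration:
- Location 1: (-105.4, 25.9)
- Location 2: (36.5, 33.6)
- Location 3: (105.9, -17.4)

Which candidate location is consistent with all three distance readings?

Location 1

For each candidate, compare |candidate − station| to the reported distance:
Location 1: residuals ST_02 0.0, ST_03 0.0, ST_04 0.0 → max 0.0 km
Location 2: residuals ST_02 19.1, ST_03 63.5, ST_04 99.2 → max 99.2 km
Location 3: residuals ST_02 20.1, ST_03 149.7, ST_04 124.6 → max 149.7 km
Only Location 1 has all residuals ≈ 0.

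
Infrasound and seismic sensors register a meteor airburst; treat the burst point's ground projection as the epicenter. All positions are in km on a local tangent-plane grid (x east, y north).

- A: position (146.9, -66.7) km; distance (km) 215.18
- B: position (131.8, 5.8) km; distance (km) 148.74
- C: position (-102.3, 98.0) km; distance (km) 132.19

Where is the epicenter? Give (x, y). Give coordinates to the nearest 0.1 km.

Circle about each station: (x − 146.9)² + (y + 66.7)² = 215.18²; (x − 131.8)² + (y − 5.8)² = 148.74²; (x + 102.3)² + (y − 98.0)² = 132.19².
Subtracting pairs of circle equations eliminates x²+y² and gives linear equations (the radical axes):
-30.2 x + 145.0 y = 15555.22
-498.4 x + 329.4 y = 22869.03
Solving the 2×2 system: x ≈ 29.0, y ≈ 113.3 km.

x ≈ 29.0 km, y ≈ 113.3 km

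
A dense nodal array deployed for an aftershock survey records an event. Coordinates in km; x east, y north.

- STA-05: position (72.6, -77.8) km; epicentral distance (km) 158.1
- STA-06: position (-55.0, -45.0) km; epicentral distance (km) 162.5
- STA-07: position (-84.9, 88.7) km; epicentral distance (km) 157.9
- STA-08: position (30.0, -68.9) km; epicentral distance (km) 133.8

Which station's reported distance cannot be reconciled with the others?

STA-05

Solve using three stations at a time. Using STA-06, STA-07, STA-08 (subtract circle equations pairwise → linear system) gives (x, y) ≈ (70.0, 58.7).
Distances from that point to each station vs reported:
  STA-05: calculated 136.5 vs reported 158.1 → residual 21.6 km
  STA-06: calculated 162.4 vs reported 162.5 → residual 0.1 km
  STA-07: calculated 157.8 vs reported 157.9 → residual 0.1 km
  STA-08: calculated 133.7 vs reported 133.8 → residual 0.1 km
STA-06, STA-07, STA-08 are mutually consistent (residuals ≈ 0); STA-05 is off by 21.6 km.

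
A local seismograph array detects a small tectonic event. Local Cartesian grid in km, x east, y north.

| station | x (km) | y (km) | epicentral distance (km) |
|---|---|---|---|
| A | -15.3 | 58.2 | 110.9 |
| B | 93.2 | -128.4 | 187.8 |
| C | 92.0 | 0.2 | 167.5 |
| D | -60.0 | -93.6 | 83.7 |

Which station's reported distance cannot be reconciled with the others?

D

Solve using three stations at a time. Using A, B, C (subtract circle equations pairwise → linear system) gives (x, y) ≈ (-71.2, -37.6).
Distances from that point to each station vs reported:
  A: calculated 110.9 vs reported 110.9 → residual 0.0 km
  B: calculated 187.8 vs reported 187.8 → residual 0.0 km
  C: calculated 167.5 vs reported 167.5 → residual 0.0 km
  D: calculated 57.1 vs reported 83.7 → residual 26.6 km
A, B, C are mutually consistent (residuals ≈ 0); D is off by 26.6 km.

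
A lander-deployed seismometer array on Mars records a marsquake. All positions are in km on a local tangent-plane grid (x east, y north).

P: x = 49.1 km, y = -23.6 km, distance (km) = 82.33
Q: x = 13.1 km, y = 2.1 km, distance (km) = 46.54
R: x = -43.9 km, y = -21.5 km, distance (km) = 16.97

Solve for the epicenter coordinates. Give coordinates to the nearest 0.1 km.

(-32.0, -9.4)

Circle about each station: (x − 49.1)² + (y + 23.6)² = 82.33²; (x − 13.1)² + (y − 2.1)² = 46.54²; (x + 43.9)² + (y + 21.5)² = 16.97².
Subtracting the P equation from the Q and R equations removes the quadratic terms:
-72.0 x + 51.4 y = 1820.51
-186.0 x + 4.2 y = 5911.94
Solving the 2×2 system: x ≈ -32.0, y ≈ -9.4 km.
Check against P (with the unrounded x, y): √((x − 49.1)²+(y + 23.6)²) = 82.33 ≈ 82.33 km. ✓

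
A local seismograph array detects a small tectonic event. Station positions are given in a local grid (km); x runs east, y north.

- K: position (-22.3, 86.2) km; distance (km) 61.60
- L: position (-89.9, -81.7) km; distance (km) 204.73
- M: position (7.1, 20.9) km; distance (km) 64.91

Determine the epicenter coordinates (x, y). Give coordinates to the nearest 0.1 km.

38.7 km east, 77.6 km north

Circle about each station: (x + 22.3)² + (y − 86.2)² = 61.60²; (x + 89.9)² + (y + 81.7)² = 204.73²; (x − 7.1)² + (y − 20.9)² = 64.91².
Subtracting the K equation from the L and M equations removes the quadratic terms:
-135.2 x − 335.8 y = -31290.64
58.8 x − 130.6 y = -7859.26
Solving the 2×2 system: x ≈ 38.7, y ≈ 77.6 km.
Check against K (with the unrounded x, y): √((x + 22.3)²+(y − 86.2)²) = 61.60 ≈ 61.60 km. ✓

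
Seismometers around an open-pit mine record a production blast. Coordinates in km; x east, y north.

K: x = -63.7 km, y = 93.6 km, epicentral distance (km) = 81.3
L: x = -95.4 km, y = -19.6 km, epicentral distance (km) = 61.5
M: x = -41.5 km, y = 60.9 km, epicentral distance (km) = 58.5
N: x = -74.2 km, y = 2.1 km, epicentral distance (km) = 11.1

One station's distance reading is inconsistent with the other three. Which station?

L

Solve using three stations at a time. Using K, M, N (subtract circle equations pairwise → linear system) gives (x, y) ≈ (-75.3, 13.1).
Distances from that point to each station vs reported:
  K: calculated 81.3 vs reported 81.3 → residual 0.0 km
  L: calculated 38.4 vs reported 61.5 → residual 23.1 km
  M: calculated 58.5 vs reported 58.5 → residual 0.0 km
  N: calculated 11.1 vs reported 11.1 → residual 0.0 km
K, M, N are mutually consistent (residuals ≈ 0); L is off by 23.1 km.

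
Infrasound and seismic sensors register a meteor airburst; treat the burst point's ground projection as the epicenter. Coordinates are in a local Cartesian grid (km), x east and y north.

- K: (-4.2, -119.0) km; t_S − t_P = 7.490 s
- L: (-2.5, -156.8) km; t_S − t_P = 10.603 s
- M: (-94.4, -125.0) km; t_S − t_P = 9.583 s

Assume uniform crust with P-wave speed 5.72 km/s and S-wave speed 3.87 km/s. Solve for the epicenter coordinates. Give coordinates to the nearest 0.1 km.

-26.9 km east, -32.3 km north

Distance from S−P lag: d = Δt · v_P v_S / (v_P − v_S) = Δt · (5.72·3.87)/(5.72−3.87) ≈ 11.9656·Δt.
So d_K = 89.62, d_L = 126.87, d_M = 114.67 km.
Circle about each station: (x + 4.2)² + (y + 119.0)² = 89.62²; (x + 2.5)² + (y + 156.8)² = 126.87²; (x + 94.4)² + (y + 125.0)² = 114.67².
Subtracting pairs of circle equations eliminates x²+y² and gives linear equations (the radical axes):
3.4 x − 75.6 y = 2349.60
-180.4 x − 12.0 y = 5240.26
Solving the 2×2 system: x ≈ -26.9, y ≈ -32.3 km.
Check against K (with the unrounded x, y): √((x + 4.2)²+(y + 119.0)²) = 89.63 ≈ 89.62 km. ✓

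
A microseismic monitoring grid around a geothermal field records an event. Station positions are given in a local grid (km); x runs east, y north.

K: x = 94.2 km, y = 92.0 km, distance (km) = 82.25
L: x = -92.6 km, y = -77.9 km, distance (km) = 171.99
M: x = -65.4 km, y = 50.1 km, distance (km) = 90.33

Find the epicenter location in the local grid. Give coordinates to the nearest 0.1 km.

Circle about each station: (x − 94.2)² + (y − 92.0)² = 82.25²; (x + 92.6)² + (y + 77.9)² = 171.99²; (x + 65.4)² + (y − 50.1)² = 90.33².
Subtracting the K equation from the L and M equations removes the quadratic terms:
-373.6 x − 339.8 y = -25509.97
-319.2 x − 83.8 y = -11944.92
Solving the 2×2 system: x ≈ 24.9, y ≈ 47.7 km.

x ≈ 24.9 km, y ≈ 47.7 km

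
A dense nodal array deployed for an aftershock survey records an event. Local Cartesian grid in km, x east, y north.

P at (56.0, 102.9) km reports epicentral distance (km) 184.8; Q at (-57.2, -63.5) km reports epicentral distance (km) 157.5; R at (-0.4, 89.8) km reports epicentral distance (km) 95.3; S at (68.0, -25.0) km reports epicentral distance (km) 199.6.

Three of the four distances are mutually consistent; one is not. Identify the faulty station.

P

Solve using three stations at a time. Using Q, R, S (subtract circle equations pairwise → linear system) gives (x, y) ≈ (-95.7, 89.2).
Distances from that point to each station vs reported:
  P: calculated 152.3 vs reported 184.8 → residual 32.5 km
  Q: calculated 157.5 vs reported 157.5 → residual 0.0 km
  R: calculated 95.3 vs reported 95.3 → residual 0.0 km
  S: calculated 199.6 vs reported 199.6 → residual 0.0 km
Q, R, S are mutually consistent (residuals ≈ 0); P is off by 32.5 km.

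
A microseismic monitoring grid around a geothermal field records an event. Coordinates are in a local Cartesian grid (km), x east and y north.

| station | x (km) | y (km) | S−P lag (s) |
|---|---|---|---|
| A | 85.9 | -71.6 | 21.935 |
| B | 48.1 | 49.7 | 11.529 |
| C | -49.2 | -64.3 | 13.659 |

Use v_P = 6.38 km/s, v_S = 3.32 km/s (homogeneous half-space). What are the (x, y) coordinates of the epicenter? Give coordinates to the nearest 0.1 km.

x ≈ -28.7 km, y ≈ 28.0 km

Distance from S−P lag: d = Δt · v_P v_S / (v_P − v_S) = Δt · (6.38·3.32)/(6.38−3.32) ≈ 6.9221·Δt.
So d_A = 151.84, d_B = 79.80, d_C = 94.55 km.
Circle about each station: (x − 85.9)² + (y + 71.6)² = 151.84²; (x − 48.1)² + (y − 49.7)² = 79.80²; (x + 49.2)² + (y + 64.3)² = 94.55².
Subtracting the A equation from the B and C equations removes the quadratic terms:
-75.6 x + 242.6 y = 8965.68
-270.2 x + 14.6 y = 8165.44
Solving the 2×2 system: x ≈ -28.7, y ≈ 28.0 km.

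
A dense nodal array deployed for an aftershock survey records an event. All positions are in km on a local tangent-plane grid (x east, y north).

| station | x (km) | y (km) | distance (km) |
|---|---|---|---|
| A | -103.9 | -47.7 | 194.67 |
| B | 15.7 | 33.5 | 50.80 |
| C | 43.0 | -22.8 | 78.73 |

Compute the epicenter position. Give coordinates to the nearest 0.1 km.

(62.4, 53.5)

Circle about each station: (x + 103.9)² + (y + 47.7)² = 194.67²; (x − 15.7)² + (y − 33.5)² = 50.80²; (x − 43.0)² + (y + 22.8)² = 78.73².
Subtracting the A equation from the B and C equations removes the quadratic terms:
239.2 x + 162.4 y = 23614.01
293.8 x + 49.8 y = 20996.34
Solving the 2×2 system: x ≈ 62.4, y ≈ 53.5 km.
Check against A (with the unrounded x, y): √((x + 103.9)²+(y + 47.7)²) = 194.67 ≈ 194.67 km. ✓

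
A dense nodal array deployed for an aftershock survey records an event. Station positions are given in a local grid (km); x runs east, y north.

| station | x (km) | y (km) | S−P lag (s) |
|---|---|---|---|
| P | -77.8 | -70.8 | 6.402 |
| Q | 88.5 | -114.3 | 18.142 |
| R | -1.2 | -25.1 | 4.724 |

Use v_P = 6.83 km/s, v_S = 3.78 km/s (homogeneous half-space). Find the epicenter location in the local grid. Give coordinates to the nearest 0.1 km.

Distance from S−P lag: d = Δt · v_P v_S / (v_P − v_S) = Δt · (6.83·3.78)/(6.83−3.78) ≈ 8.4647·Δt.
So d_P = 54.19, d_Q = 153.57, d_R = 39.99 km.
Circle about each station: (x + 77.8)² + (y + 70.8)² = 54.19²; (x − 88.5)² + (y + 114.3)² = 153.57²; (x + 1.2)² + (y + 25.1)² = 39.99².
Subtracting pairs of circle equations eliminates x²+y² and gives linear equations (the radical axes):
332.6 x − 87.0 y = -10815.93
153.2 x + 91.4 y = -9096.67
Solving the 2×2 system: x ≈ -40.7, y ≈ -31.3 km.

(-40.7, -31.3)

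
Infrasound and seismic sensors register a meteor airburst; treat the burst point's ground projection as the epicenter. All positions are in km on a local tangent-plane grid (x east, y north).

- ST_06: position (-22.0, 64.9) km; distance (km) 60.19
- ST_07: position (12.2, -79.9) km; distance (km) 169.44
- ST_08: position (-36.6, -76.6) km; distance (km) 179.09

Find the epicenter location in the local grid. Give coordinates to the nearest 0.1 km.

x ≈ 33.5 km, y ≈ 88.2 km

Circle about each station: (x + 22.0)² + (y − 64.9)² = 60.19²; (x − 12.2)² + (y + 79.9)² = 169.44²; (x + 36.6)² + (y + 76.6)² = 179.09².
Subtracting the ST_06 equation from the ST_07 and ST_08 equations removes the quadratic terms:
68.4 x − 289.6 y = -23250.24
-29.2 x − 283.0 y = -25939.28
Solving the 2×2 system: x ≈ 33.5, y ≈ 88.2 km.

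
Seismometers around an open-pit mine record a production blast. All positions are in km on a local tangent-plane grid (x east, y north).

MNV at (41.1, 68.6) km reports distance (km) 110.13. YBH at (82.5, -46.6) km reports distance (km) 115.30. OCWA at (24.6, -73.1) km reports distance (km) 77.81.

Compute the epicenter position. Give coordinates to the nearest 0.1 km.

Circle about each station: (x − 41.1)² + (y − 68.6)² = 110.13²; (x − 82.5)² + (y + 46.6)² = 115.30²; (x − 24.6)² + (y + 73.1)² = 77.81².
Subtracting pairs of circle equations eliminates x²+y² and gives linear equations (the radical axes):
82.8 x − 230.4 y = 1417.17
-33.0 x − 283.4 y = 5627.82
Solving the 2×2 system: x ≈ -28.8, y ≈ -16.5 km.

x ≈ -28.8 km, y ≈ -16.5 km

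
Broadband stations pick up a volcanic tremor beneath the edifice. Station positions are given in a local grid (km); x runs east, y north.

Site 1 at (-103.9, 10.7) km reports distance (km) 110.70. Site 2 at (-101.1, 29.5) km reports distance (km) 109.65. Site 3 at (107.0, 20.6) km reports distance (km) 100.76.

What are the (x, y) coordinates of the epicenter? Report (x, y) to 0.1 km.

Circle about each station: (x + 103.9)² + (y − 10.7)² = 110.70²; (x + 101.1)² + (y − 29.5)² = 109.65²; (x − 107.0)² + (y − 20.6)² = 100.76².
Subtracting pairs of circle equations eliminates x²+y² and gives linear equations (the radical axes):
5.6 x + 37.6 y = 413.13
421.8 x + 19.8 y = 3065.57
Solving the 2×2 system: x ≈ 6.8, y ≈ 10.0 km.

x ≈ 6.8 km, y ≈ 10.0 km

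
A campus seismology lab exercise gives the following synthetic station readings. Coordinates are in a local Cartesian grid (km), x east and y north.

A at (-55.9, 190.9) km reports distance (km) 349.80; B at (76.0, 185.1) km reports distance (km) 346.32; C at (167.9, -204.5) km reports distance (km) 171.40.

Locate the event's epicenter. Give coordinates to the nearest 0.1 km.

Circle about each station: (x + 55.9)² + (y − 190.9)² = 349.80²; (x − 76.0)² + (y − 185.1)² = 346.32²; (x − 167.9)² + (y + 204.5)² = 171.40².
Subtracting pairs of circle equations eliminates x²+y² and gives linear equations (the radical axes):
263.8 x − 11.6 y = 2892.89
447.6 x − 790.8 y = 123425.12
Solving the 2×2 system: x ≈ 4.2, y ≈ -153.7 km.
Check against A (with the unrounded x, y): √((x + 55.9)²+(y − 190.9)²) = 349.80 ≈ 349.80 km. ✓

4.2 km east, -153.7 km north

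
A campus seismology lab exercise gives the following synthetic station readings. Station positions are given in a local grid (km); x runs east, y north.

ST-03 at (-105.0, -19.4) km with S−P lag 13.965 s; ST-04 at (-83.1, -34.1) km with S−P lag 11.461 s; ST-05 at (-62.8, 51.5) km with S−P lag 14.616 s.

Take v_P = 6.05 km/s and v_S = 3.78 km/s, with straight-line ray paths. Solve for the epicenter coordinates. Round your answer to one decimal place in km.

Distance from S−P lag: d = Δt · v_P v_S / (v_P − v_S) = Δt · (6.05·3.78)/(6.05−3.78) ≈ 10.0744·Δt.
So d_ST-03 = 140.69, d_ST-04 = 115.46, d_ST-05 = 147.25 km.
Circle about each station: (x + 105.0)² + (y + 19.4)² = 140.69²; (x + 83.1)² + (y + 34.1)² = 115.46²; (x + 62.8)² + (y − 51.5)² = 147.25².
Subtracting pairs of circle equations eliminates x²+y² and gives linear equations (the radical axes):
43.8 x − 29.4 y = 3129.72
84.4 x + 141.8 y = -6694.16
Solving the 2×2 system: x ≈ 28.4, y ≈ -64.1 km.
Check against ST-03 (with the unrounded x, y): √((x + 105.0)²+(y + 19.4)²) = 140.71 ≈ 140.69 km. ✓

x ≈ 28.4 km, y ≈ -64.1 km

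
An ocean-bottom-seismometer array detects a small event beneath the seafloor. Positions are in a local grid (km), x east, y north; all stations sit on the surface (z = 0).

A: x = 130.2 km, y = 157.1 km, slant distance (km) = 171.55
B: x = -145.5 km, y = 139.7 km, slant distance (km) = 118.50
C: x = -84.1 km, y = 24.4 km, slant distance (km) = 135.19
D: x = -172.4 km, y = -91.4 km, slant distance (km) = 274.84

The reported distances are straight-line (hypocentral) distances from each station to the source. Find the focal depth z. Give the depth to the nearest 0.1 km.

depth ≈ 43.2 km

Each station gives a sphere (x−x_i)² + (y−y_i)² + z² = d_i² (stations at z=0).
Subtracting the A sphere from B and C: z² cancels, leaving linear equations in x and y:
-551.4 x − 34.8 y = 14441.04
-428.6 x − 265.4 y = -22811.21
Solving: x ≈ -35.202, y ≈ 142.799 km (keep extra digits for the depth step; rounded: -35.2, 142.8).
Then from the A sphere: z² = 171.55² − (x − 130.2)² − (y − 157.1)² with x = -35.202, y = 142.799, so z ≈ 43.210 ≈ 43.2 km.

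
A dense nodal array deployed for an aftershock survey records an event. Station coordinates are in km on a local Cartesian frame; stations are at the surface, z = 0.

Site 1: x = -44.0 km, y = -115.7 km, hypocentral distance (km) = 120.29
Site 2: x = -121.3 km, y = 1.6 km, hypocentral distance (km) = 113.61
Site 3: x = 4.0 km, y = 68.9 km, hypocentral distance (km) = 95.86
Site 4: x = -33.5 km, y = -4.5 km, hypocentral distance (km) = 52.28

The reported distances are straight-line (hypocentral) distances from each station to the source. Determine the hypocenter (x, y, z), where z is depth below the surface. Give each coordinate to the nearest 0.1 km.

Each station gives a sphere (x−x_i)² + (y−y_i)² + z² = d_i² (stations at z=0).
Subtracting the Site 1 sphere from Site 2 and Site 3: z² cancels, leaving linear equations in x and y:
-154.6 x + 234.6 y = 956.21
96.0 x + 369.2 y = -5278.74
Solving: x ≈ -19.993, y ≈ -9.099 km (keep extra digits for the depth step; rounded: -20.0, -9.1).
Then from the Site 1 sphere: z² = 120.29² − (x + 44.0)² − (y + 115.7)² with x = -19.993, y = -9.099, so z ≈ 50.295 ≈ 50.3 km.
Check against Site 4 (with the unrounded solution): distance 52.28 ≈ 52.28 km. ✓

(-20.0, -9.1, 50.3)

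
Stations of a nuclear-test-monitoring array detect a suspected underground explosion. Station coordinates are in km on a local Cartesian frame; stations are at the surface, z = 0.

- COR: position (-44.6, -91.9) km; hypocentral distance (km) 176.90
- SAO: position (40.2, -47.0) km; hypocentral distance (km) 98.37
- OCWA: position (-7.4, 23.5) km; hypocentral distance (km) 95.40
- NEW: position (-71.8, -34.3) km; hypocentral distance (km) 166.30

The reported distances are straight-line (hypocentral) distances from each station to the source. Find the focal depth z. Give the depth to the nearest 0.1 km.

depth ≈ 51.7 km

Each station gives a sphere (x−x_i)² + (y−y_i)² + z² = d_i² (stations at z=0).
Subtracting the COR sphere from SAO and OCWA: z² cancels, leaving linear equations in x and y:
169.6 x + 89.8 y = 15007.22
74.4 x + 230.8 y = 12364.69
Solving: x ≈ 72.493, y ≈ 30.204 km (keep extra digits for the depth step; rounded: 72.5, 30.2).
Then from the COR sphere: z² = 176.90² − (x + 44.6)² − (y + 91.9)² with x = 72.493, y = 30.204, so z ≈ 51.705 ≈ 51.7 km.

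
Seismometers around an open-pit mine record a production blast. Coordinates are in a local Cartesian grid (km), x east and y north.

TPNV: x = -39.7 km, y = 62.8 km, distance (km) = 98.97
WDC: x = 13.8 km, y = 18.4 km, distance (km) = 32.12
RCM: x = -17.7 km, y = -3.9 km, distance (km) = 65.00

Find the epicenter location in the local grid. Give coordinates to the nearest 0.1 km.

Circle about each station: (x + 39.7)² + (y − 62.8)² = 98.97²; (x − 13.8)² + (y − 18.4)² = 32.12²; (x + 17.7)² + (y + 3.9)² = 65.00².
Subtracting the TPNV equation from the WDC and RCM equations removes the quadratic terms:
107.0 x − 88.8 y = 3772.44
44.0 x − 133.4 y = 378.63
Solving the 2×2 system: x ≈ 45.3, y ≈ 12.1 km.

x ≈ 45.3 km, y ≈ 12.1 km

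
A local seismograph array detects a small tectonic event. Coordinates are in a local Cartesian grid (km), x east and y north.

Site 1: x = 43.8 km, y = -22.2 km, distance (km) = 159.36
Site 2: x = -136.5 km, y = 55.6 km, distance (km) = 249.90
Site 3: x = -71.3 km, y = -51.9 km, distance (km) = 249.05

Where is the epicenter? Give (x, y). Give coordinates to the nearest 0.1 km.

Circle about each station: (x − 43.8)² + (y + 22.2)² = 159.36²; (x + 136.5)² + (y − 55.6)² = 249.90²; (x + 71.3)² + (y + 51.9)² = 249.05².
Subtracting pairs of circle equations eliminates x²+y² and gives linear equations (the radical axes):
-360.6 x + 155.6 y = -17742.07
-230.2 x − 59.4 y = -31264.27
Solving the 2×2 system: x ≈ 103.4, y ≈ 125.6 km.
Check against Site 1 (with the unrounded x, y): √((x − 43.8)²+(y + 22.2)²) = 159.37 ≈ 159.36 km. ✓

x ≈ 103.4 km, y ≈ 125.6 km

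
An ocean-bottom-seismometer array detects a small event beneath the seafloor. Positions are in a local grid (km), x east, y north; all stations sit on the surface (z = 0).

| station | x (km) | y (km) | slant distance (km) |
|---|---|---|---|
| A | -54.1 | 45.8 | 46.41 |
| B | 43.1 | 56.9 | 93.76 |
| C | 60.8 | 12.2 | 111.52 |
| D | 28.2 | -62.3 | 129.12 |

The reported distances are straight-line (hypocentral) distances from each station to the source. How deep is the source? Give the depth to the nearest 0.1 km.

Each station gives a sphere (x−x_i)² + (y−y_i)² + z² = d_i² (stations at z=0).
Subtracting the A sphere from B and C: z² cancels, leaving linear equations in x and y:
194.4 x + 22.2 y = -6566.28
229.8 x − 67.2 y = -11461.79
Solving: x ≈ -38.299, y ≈ 39.594 km (keep extra digits for the depth step; rounded: -38.3, 39.6).
Then from the A sphere: z² = 46.41² − (x + 54.1)² − (y − 45.8)² with x = -38.299, y = 39.594, so z ≈ 43.194 ≈ 43.2 km.

43.2 km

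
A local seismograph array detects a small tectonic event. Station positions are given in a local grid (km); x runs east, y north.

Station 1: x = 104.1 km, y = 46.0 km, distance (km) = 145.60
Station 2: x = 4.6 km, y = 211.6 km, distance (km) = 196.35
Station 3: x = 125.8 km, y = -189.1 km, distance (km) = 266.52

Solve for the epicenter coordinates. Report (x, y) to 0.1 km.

Circle about each station: (x − 104.1)² + (y − 46.0)² = 145.60²; (x − 4.6)² + (y − 211.6)² = 196.35²; (x − 125.8)² + (y + 189.1)² = 266.52².
Subtracting the Station 1 equation from the Station 2 and Station 3 equations removes the quadratic terms:
-199.0 x + 331.2 y = 14488.95
43.4 x − 470.2 y = -11201.91
Solving the 2×2 system: x ≈ -39.2, y ≈ 20.2 km.
Check against Station 1 (with the unrounded x, y): √((x − 104.1)²+(y − 46.0)²) = 145.58 ≈ 145.60 km. ✓

x ≈ -39.2 km, y ≈ 20.2 km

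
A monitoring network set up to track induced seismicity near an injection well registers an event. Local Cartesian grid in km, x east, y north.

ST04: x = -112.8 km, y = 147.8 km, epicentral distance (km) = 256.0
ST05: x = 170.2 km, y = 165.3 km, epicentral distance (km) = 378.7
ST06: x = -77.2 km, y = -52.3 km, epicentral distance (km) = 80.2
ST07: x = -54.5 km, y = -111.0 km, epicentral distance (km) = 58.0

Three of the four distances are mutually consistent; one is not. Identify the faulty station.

ST05

Solve using three stations at a time. Using ST04, ST06, ST07 (subtract circle equations pairwise → linear system) gives (x, y) ≈ (-3.4, -83.6).
Distances from that point to each station vs reported:
  ST04: calculated 256.0 vs reported 256.0 → residual 0.0 km
  ST05: calculated 303.5 vs reported 378.7 → residual 75.2 km
  ST06: calculated 80.2 vs reported 80.2 → residual 0.0 km
  ST07: calculated 57.9 vs reported 58.0 → residual 0.1 km
ST04, ST06, ST07 are mutually consistent (residuals ≈ 0); ST05 is off by 75.2 km.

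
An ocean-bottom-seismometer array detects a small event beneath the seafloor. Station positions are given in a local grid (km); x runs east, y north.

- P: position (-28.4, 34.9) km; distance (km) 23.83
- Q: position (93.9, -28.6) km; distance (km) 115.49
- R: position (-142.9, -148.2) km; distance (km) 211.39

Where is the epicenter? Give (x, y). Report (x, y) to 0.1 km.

-11.9 km east, 17.7 km north

Circle about each station: (x + 28.4)² + (y − 34.9)² = 23.83²; (x − 93.9)² + (y + 28.6)² = 115.49²; (x + 142.9)² + (y + 148.2)² = 211.39².
Subtracting the P equation from the Q and R equations removes the quadratic terms:
244.6 x − 127.0 y = -5159.47
-229.0 x − 366.2 y = -3758.78
Solving the 2×2 system: x ≈ -11.9, y ≈ 17.7 km.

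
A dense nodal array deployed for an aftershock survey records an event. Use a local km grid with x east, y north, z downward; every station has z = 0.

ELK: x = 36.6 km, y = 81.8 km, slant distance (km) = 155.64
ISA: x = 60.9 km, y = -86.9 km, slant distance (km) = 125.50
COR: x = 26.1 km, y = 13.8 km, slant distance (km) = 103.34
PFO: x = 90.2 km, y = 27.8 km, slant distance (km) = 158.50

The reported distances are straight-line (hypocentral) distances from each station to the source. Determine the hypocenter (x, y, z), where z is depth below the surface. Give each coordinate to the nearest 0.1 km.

x ≈ -41.1 km, y ≈ -40.6 km, depth ≈ 56.6 km

Each station gives a sphere (x−x_i)² + (y−y_i)² + z² = d_i² (stations at z=0).
Subtracting the ELK sphere from ISA and COR: z² cancels, leaving linear equations in x and y:
48.6 x − 337.4 y = 11703.18
-21.0 x − 136.0 y = 6385.50
Solving: x ≈ -41.098, y ≈ -40.606 km (keep extra digits for the depth step; rounded: -41.1, -40.6).
Then from the ELK sphere: z² = 155.64² − (x − 36.6)² − (y − 81.8)² with x = -41.098, y = -40.606, so z ≈ 56.600 ≈ 56.6 km.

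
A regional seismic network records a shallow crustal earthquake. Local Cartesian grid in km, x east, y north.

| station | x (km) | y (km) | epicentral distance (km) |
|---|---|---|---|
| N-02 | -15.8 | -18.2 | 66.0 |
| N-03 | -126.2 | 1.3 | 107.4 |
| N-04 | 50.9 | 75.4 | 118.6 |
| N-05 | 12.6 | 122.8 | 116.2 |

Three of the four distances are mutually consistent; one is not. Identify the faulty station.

N-03

Solve using three stations at a time. Using N-02, N-04, N-05 (subtract circle equations pairwise → linear system) gives (x, y) ≈ (-59.3, 31.5).
Distances from that point to each station vs reported:
  N-02: calculated 66.0 vs reported 66.0 → residual 0.0 km
  N-03: calculated 73.4 vs reported 107.4 → residual 34.0 km
  N-04: calculated 118.6 vs reported 118.6 → residual 0.0 km
  N-05: calculated 116.2 vs reported 116.2 → residual 0.0 km
N-02, N-04, N-05 are mutually consistent (residuals ≈ 0); N-03 is off by 34.0 km.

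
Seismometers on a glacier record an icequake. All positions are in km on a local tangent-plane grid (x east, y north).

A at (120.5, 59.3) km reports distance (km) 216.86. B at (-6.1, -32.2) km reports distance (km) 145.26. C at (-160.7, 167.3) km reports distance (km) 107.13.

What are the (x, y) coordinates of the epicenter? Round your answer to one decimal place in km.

x ≈ -95.1 km, y ≈ 82.6 km

Circle about each station: (x − 120.5)² + (y − 59.3)² = 216.86²; (x + 6.1)² + (y + 32.2)² = 145.26²; (x + 160.7)² + (y − 167.3)² = 107.13².
Subtracting pairs of circle equations eliminates x²+y² and gives linear equations (the radical axes):
-253.2 x − 183.0 y = 8965.10
-562.4 x + 216.0 y = 71328.46
Solving the 2×2 system: x ≈ -95.1, y ≈ 82.6 km.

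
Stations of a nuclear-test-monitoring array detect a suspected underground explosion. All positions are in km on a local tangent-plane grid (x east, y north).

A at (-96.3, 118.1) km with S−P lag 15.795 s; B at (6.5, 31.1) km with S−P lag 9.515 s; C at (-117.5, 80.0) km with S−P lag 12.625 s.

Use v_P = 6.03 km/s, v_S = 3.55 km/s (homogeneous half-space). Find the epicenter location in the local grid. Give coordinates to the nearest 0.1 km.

Distance from S−P lag: d = Δt · v_P v_S / (v_P − v_S) = Δt · (6.03·3.55)/(6.03−3.55) ≈ 8.6317·Δt.
So d_A = 136.34, d_B = 82.13, d_C = 108.97 km.
Circle about each station: (x + 96.3)² + (y − 118.1)² = 136.34²; (x − 6.5)² + (y − 31.1)² = 82.13²; (x + 117.5)² + (y − 80.0)² = 108.97².
Subtracting the A equation from the B and C equations removes the quadratic terms:
205.6 x − 174.0 y = -10368.58
-42.4 x − 76.2 y = 3699.08
Solving the 2×2 system: x ≈ -62.2, y ≈ -13.9 km.

-62.2 km east, -13.9 km north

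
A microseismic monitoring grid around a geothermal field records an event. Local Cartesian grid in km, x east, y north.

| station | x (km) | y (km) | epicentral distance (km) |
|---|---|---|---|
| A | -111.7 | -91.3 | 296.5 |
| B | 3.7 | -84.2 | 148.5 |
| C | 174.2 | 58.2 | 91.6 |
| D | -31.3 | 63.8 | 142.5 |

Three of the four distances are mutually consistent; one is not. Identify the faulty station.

B

Solve using three stations at a time. Using A, C, D (subtract circle equations pairwise → linear system) gives (x, y) ≈ (101.9, 114.3).
Distances from that point to each station vs reported:
  A: calculated 296.5 vs reported 296.5 → residual 0.0 km
  B: calculated 221.5 vs reported 148.5 → residual 73.0 km
  C: calculated 91.5 vs reported 91.6 → residual 0.1 km
  D: calculated 142.5 vs reported 142.5 → residual 0.0 km
A, C, D are mutually consistent (residuals ≈ 0); B is off by 73.0 km.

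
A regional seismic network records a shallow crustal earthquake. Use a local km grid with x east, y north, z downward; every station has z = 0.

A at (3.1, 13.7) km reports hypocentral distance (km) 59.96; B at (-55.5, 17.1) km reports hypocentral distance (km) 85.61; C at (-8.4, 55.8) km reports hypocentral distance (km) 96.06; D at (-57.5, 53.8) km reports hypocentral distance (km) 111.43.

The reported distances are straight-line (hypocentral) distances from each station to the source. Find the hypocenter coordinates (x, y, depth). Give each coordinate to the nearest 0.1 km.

Each station gives a sphere (x−x_i)² + (y−y_i)² + z² = d_i² (stations at z=0).
Subtracting the A sphere from B and C: z² cancels, leaving linear equations in x and y:
-117.2 x + 6.8 y = -558.51
-23.0 x + 84.2 y = -2645.42
Solving: x ≈ 2.990, y ≈ -30.602 km (keep extra digits for the depth step; rounded: 3.0, -30.6).
Then from the A sphere: z² = 59.96² − (x − 3.1)² − (y − 13.7)² with x = 2.990, y = -30.602, so z ≈ 40.404 ≈ 40.4 km.

(3.0, -30.6, 40.4)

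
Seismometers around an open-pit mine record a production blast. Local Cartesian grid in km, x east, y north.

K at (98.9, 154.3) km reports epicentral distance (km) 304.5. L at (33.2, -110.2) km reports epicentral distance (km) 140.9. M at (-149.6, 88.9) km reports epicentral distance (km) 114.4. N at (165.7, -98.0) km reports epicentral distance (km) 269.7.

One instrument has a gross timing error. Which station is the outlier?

Solve using three stations at a time. Using K, L, N (subtract circle equations pairwise → linear system) gives (x, y) ≈ (-102.9, -73.7).
Distances from that point to each station vs reported:
  K: calculated 304.5 vs reported 304.5 → residual 0.0 km
  L: calculated 140.9 vs reported 140.9 → residual 0.0 km
  M: calculated 169.2 vs reported 114.4 → residual 54.8 km
  N: calculated 269.7 vs reported 269.7 → residual 0.0 km
K, L, N are mutually consistent (residuals ≈ 0); M is off by 54.8 km.

M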